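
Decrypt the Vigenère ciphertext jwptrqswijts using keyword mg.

Repeat the key across the ciphertext: mgmgmgmgmgmg
j(9)−m(12): -3≡23 → x
w(22)−g(6): 16 → q
p(15)−m(12): 3 → d
t(19)−g(6): 13 → n
r(17)−m(12): 5 → f
q(16)−g(6): 10 → k
s(18)−m(12): 6 → g
w(22)−g(6): 16 → q
i(8)−m(12): -4≡22 → w
j(9)−g(6): 3 → d
t(19)−m(12): 7 → h
s(18)−g(6): 12 → m

xqdnfkgqwdhm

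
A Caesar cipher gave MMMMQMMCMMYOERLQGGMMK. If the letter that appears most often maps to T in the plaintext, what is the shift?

19

The most frequent ciphertext letter is M (appears 10 times).
M is position 12; T is position 19.
Shift = -7≡19.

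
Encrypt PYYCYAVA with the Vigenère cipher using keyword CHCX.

RFAZAHXX

Repeat the key across the message: CHCXCHCX
P(15)+C(2): 17 → R
Y(24)+H(7): 31≡5 → F
Y(24)+C(2): 26≡0 → A
C(2)+X(23): 25 → Z
Y(24)+C(2): 26≡0 → A
A(0)+H(7): 7 → H
V(21)+C(2): 23 → X
A(0)+X(23): 23 → X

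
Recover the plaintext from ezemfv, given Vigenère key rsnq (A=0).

Repeat the key across the ciphertext: rsnqrs
e(4)−r(17): -13≡13 → n
z(25)−s(18): 7 → h
e(4)−n(13): -9≡17 → r
m(12)−q(16): -4≡22 → w
f(5)−r(17): -12≡14 → o
v(21)−s(18): 3 → d

nhrwod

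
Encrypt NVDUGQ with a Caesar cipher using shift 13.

N(13): 13+13=26≡0 → A
V(21): 21+13=34≡8 → I
D(3): 3+13=16 → Q
U(20): 20+13=33≡7 → H
G(6): 6+13=19 → T
Q(16): 16+13=29≡3 → D

AIQHTD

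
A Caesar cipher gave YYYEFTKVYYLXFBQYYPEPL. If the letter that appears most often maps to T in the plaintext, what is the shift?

5

The most frequent ciphertext letter is Y (appears 7 times).
Y is position 24; T is position 19.
Shift = 5.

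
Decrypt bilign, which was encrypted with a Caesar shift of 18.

jqtqov

b(1): 1−18=-17≡9 → j
i(8): 8−18=-10≡16 → q
l(11): 11−18=-7≡19 → t
i(8): 8−18=-10≡16 → q
g(6): 6−18=-12≡14 → o
n(13): 13−18=-5≡21 → v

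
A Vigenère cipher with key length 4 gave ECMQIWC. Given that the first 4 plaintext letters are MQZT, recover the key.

SMNX

Subtract each crib letter from the matching ciphertext letter (mod 26):
E(4)−M(12)=-8≡18 → S
C(2)−Q(16)=-14≡12 → M
M(12)−Z(25)=-13≡13 → N
Q(16)−T(19)=-3≡23 → X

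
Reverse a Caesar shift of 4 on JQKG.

FMGC

J(9): 9−4=5 → F
Q(16): 16−4=12 → M
K(10): 10−4=6 → G
G(6): 6−4=2 → C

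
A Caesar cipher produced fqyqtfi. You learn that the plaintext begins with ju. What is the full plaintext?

From the crib: f(5)−j(9)=-4≡22, so the shift is 22.
Subtract 22 from each ciphertext letter:
f(5): 5−22=-17≡9 → j
q(16): 16−22=-6≡20 → u
y(24): 24−22=2 → c
q(16): 16−22=-6≡20 → u
t(19): 19−22=-3≡23 → x
f(5): 5−22=-17≡9 → j
i(8): 8−22=-14≡12 → m

jucuxjm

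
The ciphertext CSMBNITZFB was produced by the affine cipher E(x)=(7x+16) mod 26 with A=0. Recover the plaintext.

The inverse of 7 mod 26 is 15, since 7·15=105≡1. Apply D(y)=15·(y−16) mod 26:
C(2): 15·(2−16)=-210≡24 → Y
S(18): 15·(18−16)=30≡4 → E
M(12): 15·(12−16)=-60≡18 → S
B(1): 15·(1−16)=-225≡9 → J
N(13): 15·(13−16)=-45≡7 → H
I(8): 15·(8−16)=-120≡10 → K
T(19): 15·(19−16)=45≡19 → T
Z(25): 15·(25−16)=135≡5 → F
F(5): 15·(5−16)=-165≡17 → R
B(1): 15·(1−16)=-225≡9 → J

YESJHKTFRJ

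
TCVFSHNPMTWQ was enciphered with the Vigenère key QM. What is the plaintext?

DQFTCVXDWHGE

Repeat the key across the ciphertext: QMQMQMQMQMQM
T(19)−Q(16): 3 → D
C(2)−M(12): -10≡16 → Q
V(21)−Q(16): 5 → F
F(5)−M(12): -7≡19 → T
S(18)−Q(16): 2 → C
H(7)−M(12): -5≡21 → V
N(13)−Q(16): -3≡23 → X
P(15)−M(12): 3 → D
M(12)−Q(16): -4≡22 → W
T(19)−M(12): 7 → H
W(22)−Q(16): 6 → G
Q(16)−M(12): 4 → E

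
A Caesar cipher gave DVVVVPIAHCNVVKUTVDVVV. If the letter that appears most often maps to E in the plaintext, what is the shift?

The most frequent ciphertext letter is V (appears 10 times).
V is position 21; E is position 4.
Shift = 17.

17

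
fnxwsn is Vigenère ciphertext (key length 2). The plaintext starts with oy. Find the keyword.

Subtract each crib letter from the matching ciphertext letter (mod 26):
f(5)−o(14)=-9≡17 → r
n(13)−y(24)=-11≡15 → p

rp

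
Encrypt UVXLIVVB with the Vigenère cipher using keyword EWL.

Repeat the key across the message: EWLEWLEW
U(20)+E(4): 24 → Y
V(21)+W(22): 43≡17 → R
X(23)+L(11): 34≡8 → I
L(11)+E(4): 15 → P
I(8)+W(22): 30≡4 → E
V(21)+L(11): 32≡6 → G
V(21)+E(4): 25 → Z
B(1)+W(22): 23 → X

YRIPEGZX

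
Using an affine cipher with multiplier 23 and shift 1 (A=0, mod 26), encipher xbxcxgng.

x(23): 23·23+1=530≡10 → k
b(1): 23·1+1=24 → y
x(23): 23·23+1=530≡10 → k
c(2): 23·2+1=47≡21 → v
x(23): 23·23+1=530≡10 → k
g(6): 23·6+1=139≡9 → j
n(13): 23·13+1=300≡14 → o
g(6): 23·6+1=139≡9 → j

kykvkjoj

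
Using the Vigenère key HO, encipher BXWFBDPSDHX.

ILDTIRWGKVE

Repeat the key across the message: HOHOHOHOHOH
B(1)+H(7): 8 → I
X(23)+O(14): 37≡11 → L
W(22)+H(7): 29≡3 → D
F(5)+O(14): 19 → T
B(1)+H(7): 8 → I
D(3)+O(14): 17 → R
P(15)+H(7): 22 → W
S(18)+O(14): 32≡6 → G
D(3)+H(7): 10 → K
H(7)+O(14): 21 → V
X(23)+H(7): 30≡4 → E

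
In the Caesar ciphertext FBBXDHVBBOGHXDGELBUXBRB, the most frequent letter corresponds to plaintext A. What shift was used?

The most frequent ciphertext letter is B (appears 7 times).
B is position 1; A is position 0.
Shift = 1.

1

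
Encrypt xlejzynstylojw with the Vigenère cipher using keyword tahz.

qllisyurmysncw

Repeat the key across the message: tahztahztahzta
x(23)+t(19): 42≡16 → q
l(11)+a(0): 11 → l
e(4)+h(7): 11 → l
j(9)+z(25): 34≡8 → i
z(25)+t(19): 44≡18 → s
y(24)+a(0): 24 → y
n(13)+h(7): 20 → u
s(18)+z(25): 43≡17 → r
t(19)+t(19): 38≡12 → m
y(24)+a(0): 24 → y
l(11)+h(7): 18 → s
o(14)+z(25): 39≡13 → n
j(9)+t(19): 28≡2 → c
w(22)+a(0): 22 → w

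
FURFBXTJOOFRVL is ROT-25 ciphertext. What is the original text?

F(5): 5−25=-20≡6 → G
U(20): 20−25=-5≡21 → V
R(17): 17−25=-8≡18 → S
F(5): 5−25=-20≡6 → G
B(1): 1−25=-24≡2 → C
X(23): 23−25=-2≡24 → Y
T(19): 19−25=-6≡20 → U
J(9): 9−25=-16≡10 → K
O(14): 14−25=-11≡15 → P
O(14): 14−25=-11≡15 → P
F(5): 5−25=-20≡6 → G
R(17): 17−25=-8≡18 → S
V(21): 21−25=-4≡22 → W
L(11): 11−25=-14≡12 → M

GVSGCYUKPPGSWM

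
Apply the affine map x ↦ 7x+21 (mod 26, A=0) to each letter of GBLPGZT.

G(6): 7·6+21=63≡11 → L
B(1): 7·1+21=28≡2 → C
L(11): 7·11+21=98≡20 → U
P(15): 7·15+21=126≡22 → W
G(6): 7·6+21=63≡11 → L
Z(25): 7·25+21=196≡14 → O
T(19): 7·19+21=154≡24 → Y

LCUWLOY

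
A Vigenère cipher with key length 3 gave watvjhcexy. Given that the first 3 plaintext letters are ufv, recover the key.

Subtract each crib letter from the matching ciphertext letter (mod 26):
w(22)−u(20)=2 → c
a(0)−f(5)=-5≡21 → v
t(19)−v(21)=-2≡24 → y

cvy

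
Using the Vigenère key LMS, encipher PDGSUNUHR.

Repeat the key across the message: LMSLMSLMS
P(15)+L(11): 26≡0 → A
D(3)+M(12): 15 → P
G(6)+S(18): 24 → Y
S(18)+L(11): 29≡3 → D
U(20)+M(12): 32≡6 → G
N(13)+S(18): 31≡5 → F
U(20)+L(11): 31≡5 → F
H(7)+M(12): 19 → T
R(17)+S(18): 35≡9 → J

APYDGFFTJ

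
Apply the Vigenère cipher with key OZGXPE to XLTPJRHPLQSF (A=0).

LKZMYVVORNHJ

Repeat the key across the message: OZGXPEOZGXPE
X(23)+O(14): 37≡11 → L
L(11)+Z(25): 36≡10 → K
T(19)+G(6): 25 → Z
P(15)+X(23): 38≡12 → M
J(9)+P(15): 24 → Y
R(17)+E(4): 21 → V
H(7)+O(14): 21 → V
P(15)+Z(25): 40≡14 → O
L(11)+G(6): 17 → R
Q(16)+X(23): 39≡13 → N
S(18)+P(15): 33≡7 → H
F(5)+E(4): 9 → J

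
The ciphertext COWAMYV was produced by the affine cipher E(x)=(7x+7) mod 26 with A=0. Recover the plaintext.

The inverse of 7 mod 26 is 15, since 7·15=105≡1. Apply D(y)=15·(y−7) mod 26:
C(2): 15·(2−7)=-75≡3 → D
O(14): 15·(14−7)=105≡1 → B
W(22): 15·(22−7)=225≡17 → R
A(0): 15·(0−7)=-105≡25 → Z
M(12): 15·(12−7)=75≡23 → X
Y(24): 15·(24−7)=255≡21 → V
V(21): 15·(21−7)=210≡2 → C

DBRZXVC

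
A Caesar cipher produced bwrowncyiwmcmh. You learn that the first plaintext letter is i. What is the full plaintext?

From the crib: b(1)−i(8)=-7≡19, so the shift is 19.
Subtract 19 from each ciphertext letter:
b(1): 1−19=-18≡8 → i
w(22): 22−19=3 → d
r(17): 17−19=-2≡24 → y
o(14): 14−19=-5≡21 → v
w(22): 22−19=3 → d
n(13): 13−19=-6≡20 → u
c(2): 2−19=-17≡9 → j
y(24): 24−19=5 → f
i(8): 8−19=-11≡15 → p
w(22): 22−19=3 → d
m(12): 12−19=-7≡19 → t
c(2): 2−19=-17≡9 → j
m(12): 12−19=-7≡19 → t
h(7): 7−19=-12≡14 → o

idyvdujfpdtjto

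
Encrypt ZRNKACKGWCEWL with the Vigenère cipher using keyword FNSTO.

Repeat the key across the message: FNSTOFNSTOFNS
Z(25)+F(5): 30≡4 → E
R(17)+N(13): 30≡4 → E
N(13)+S(18): 31≡5 → F
K(10)+T(19): 29≡3 → D
A(0)+O(14): 14 → O
C(2)+F(5): 7 → H
K(10)+N(13): 23 → X
G(6)+S(18): 24 → Y
W(22)+T(19): 41≡15 → P
C(2)+O(14): 16 → Q
E(4)+F(5): 9 → J
W(22)+N(13): 35≡9 → J
L(11)+S(18): 29≡3 → D

EEFDOHXYPQJJD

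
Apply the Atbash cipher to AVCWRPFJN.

ZEXDIKUQM

A(0) → Z(25)
V(21) → E(4)
C(2) → X(23)
W(22) → D(3)
R(17) → I(8)
P(15) → K(10)
F(5) → U(20)
J(9) → Q(16)
N(13) → M(12)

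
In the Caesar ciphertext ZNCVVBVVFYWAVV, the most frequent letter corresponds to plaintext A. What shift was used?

21

The most frequent ciphertext letter is V (appears 6 times).
V is position 21; A is position 0.
Shift = 21.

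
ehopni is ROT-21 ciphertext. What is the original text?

e(4): 4−21=-17≡9 → j
h(7): 7−21=-14≡12 → m
o(14): 14−21=-7≡19 → t
p(15): 15−21=-6≡20 → u
n(13): 13−21=-8≡18 → s
i(8): 8−21=-13≡13 → n

jmtusn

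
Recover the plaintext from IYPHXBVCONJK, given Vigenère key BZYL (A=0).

HZRWWCXRNOLZ

Repeat the key across the ciphertext: BZYLBZYLBZYL
I(8)−B(1): 7 → H
Y(24)−Z(25): -1≡25 → Z
P(15)−Y(24): -9≡17 → R
H(7)−L(11): -4≡22 → W
X(23)−B(1): 22 → W
B(1)−Z(25): -24≡2 → C
V(21)−Y(24): -3≡23 → X
C(2)−L(11): -9≡17 → R
O(14)−B(1): 13 → N
N(13)−Z(25): -12≡14 → O
J(9)−Y(24): -15≡11 → L
K(10)−L(11): -1≡25 → Z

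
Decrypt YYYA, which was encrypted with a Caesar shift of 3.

VVVX

Y(24): 24−3=21 → V
Y(24): 24−3=21 → V
Y(24): 24−3=21 → V
A(0): 0−3=-3≡23 → X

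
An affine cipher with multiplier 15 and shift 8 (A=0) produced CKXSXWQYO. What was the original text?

The inverse of 15 mod 26 is 7, since 15·7=105≡1. Apply D(y)=7·(y−8) mod 26:
C(2): 7·(2−8)=-42≡10 → K
K(10): 7·(10−8)=14 → O
X(23): 7·(23−8)=105≡1 → B
S(18): 7·(18−8)=70≡18 → S
X(23): 7·(23−8)=105≡1 → B
W(22): 7·(22−8)=98≡20 → U
Q(16): 7·(16−8)=56≡4 → E
Y(24): 7·(24−8)=112≡8 → I
O(14): 7·(14−8)=42≡16 → Q

KOBSBUEIQ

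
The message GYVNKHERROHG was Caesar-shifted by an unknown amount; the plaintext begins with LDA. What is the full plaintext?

LDASPMJWWTML

From the crib: G(6)−L(11)=-5≡21, so the shift is 21.
Subtract 21 from each ciphertext letter:
G(6): 6−21=-15≡11 → L
Y(24): 24−21=3 → D
V(21): 21−21=0 → A
N(13): 13−21=-8≡18 → S
K(10): 10−21=-11≡15 → P
H(7): 7−21=-14≡12 → M
E(4): 4−21=-17≡9 → J
R(17): 17−21=-4≡22 → W
R(17): 17−21=-4≡22 → W
O(14): 14−21=-7≡19 → T
H(7): 7−21=-14≡12 → M
G(6): 6−21=-15≡11 → L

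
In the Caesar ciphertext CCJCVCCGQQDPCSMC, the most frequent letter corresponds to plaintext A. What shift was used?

2

The most frequent ciphertext letter is C (appears 7 times).
C is position 2; A is position 0.
Shift = 2.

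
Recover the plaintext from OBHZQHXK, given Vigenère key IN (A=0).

GOZMIUPX

Repeat the key across the ciphertext: ININININ
O(14)−I(8): 6 → G
B(1)−N(13): -12≡14 → O
H(7)−I(8): -1≡25 → Z
Z(25)−N(13): 12 → M
Q(16)−I(8): 8 → I
H(7)−N(13): -6≡20 → U
X(23)−I(8): 15 → P
K(10)−N(13): -3≡23 → X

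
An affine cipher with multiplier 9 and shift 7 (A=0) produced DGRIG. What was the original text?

OXEDX

The inverse of 9 mod 26 is 3, since 9·3=27≡1. Apply D(y)=3·(y−7) mod 26:
D(3): 3·(3−7)=-12≡14 → O
G(6): 3·(6−7)=-3≡23 → X
R(17): 3·(17−7)=30≡4 → E
I(8): 3·(8−7)=3 → D
G(6): 3·(6−7)=-3≡23 → X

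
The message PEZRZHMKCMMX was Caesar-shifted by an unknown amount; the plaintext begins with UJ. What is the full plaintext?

From the crib: P(15)−U(20)=-5≡21, so the shift is 21.
Subtract 21 from each ciphertext letter:
P(15): 15−21=-6≡20 → U
E(4): 4−21=-17≡9 → J
Z(25): 25−21=4 → E
R(17): 17−21=-4≡22 → W
Z(25): 25−21=4 → E
H(7): 7−21=-14≡12 → M
M(12): 12−21=-9≡17 → R
K(10): 10−21=-11≡15 → P
C(2): 2−21=-19≡7 → H
M(12): 12−21=-9≡17 → R
M(12): 12−21=-9≡17 → R
X(23): 23−21=2 → C

UJEWEMRPHRRC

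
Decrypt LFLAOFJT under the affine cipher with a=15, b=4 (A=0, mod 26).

XHXYSHJB

The inverse of 15 mod 26 is 7, since 15·7=105≡1. Apply D(y)=7·(y−4) mod 26:
L(11): 7·(11−4)=49≡23 → X
F(5): 7·(5−4)=7 → H
L(11): 7·(11−4)=49≡23 → X
A(0): 7·(0−4)=-28≡24 → Y
O(14): 7·(14−4)=70≡18 → S
F(5): 7·(5−4)=7 → H
J(9): 7·(9−4)=35≡9 → J
T(19): 7·(19−4)=105≡1 → B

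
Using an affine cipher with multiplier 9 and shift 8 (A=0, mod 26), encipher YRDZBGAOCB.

Y(24): 9·24+8=224≡16 → Q
R(17): 9·17+8=161≡5 → F
D(3): 9·3+8=35≡9 → J
Z(25): 9·25+8=233≡25 → Z
B(1): 9·1+8=17 → R
G(6): 9·6+8=62≡10 → K
A(0): 9·0+8=8 → I
O(14): 9·14+8=134≡4 → E
C(2): 9·2+8=26≡0 → A
B(1): 9·1+8=17 → R

QFJZRKIEAR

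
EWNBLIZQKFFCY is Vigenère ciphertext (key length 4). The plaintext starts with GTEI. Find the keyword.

YDJT

Subtract each crib letter from the matching ciphertext letter (mod 26):
E(4)−G(6)=-2≡24 → Y
W(22)−T(19)=3 → D
N(13)−E(4)=9 → J
B(1)−I(8)=-7≡19 → T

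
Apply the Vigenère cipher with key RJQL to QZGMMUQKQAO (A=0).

Repeat the key across the message: RJQLRJQLRJQ
Q(16)+R(17): 33≡7 → H
Z(25)+J(9): 34≡8 → I
G(6)+Q(16): 22 → W
M(12)+L(11): 23 → X
M(12)+R(17): 29≡3 → D
U(20)+J(9): 29≡3 → D
Q(16)+Q(16): 32≡6 → G
K(10)+L(11): 21 → V
Q(16)+R(17): 33≡7 → H
A(0)+J(9): 9 → J
O(14)+Q(16): 30≡4 → E

HIWXDDGVHJE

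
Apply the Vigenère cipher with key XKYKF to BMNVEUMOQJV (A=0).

Repeat the key across the message: XKYKFXKYKFX
B(1)+X(23): 24 → Y
M(12)+K(10): 22 → W
N(13)+Y(24): 37≡11 → L
V(21)+K(10): 31≡5 → F
E(4)+F(5): 9 → J
U(20)+X(23): 43≡17 → R
M(12)+K(10): 22 → W
O(14)+Y(24): 38≡12 → M
Q(16)+K(10): 26≡0 → A
J(9)+F(5): 14 → O
V(21)+X(23): 44≡18 → S

YWLFJRWMAOS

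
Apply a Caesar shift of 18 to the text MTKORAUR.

ELCGJSMJ

M(12): 12+18=30≡4 → E
T(19): 19+18=37≡11 → L
K(10): 10+18=28≡2 → C
O(14): 14+18=32≡6 → G
R(17): 17+18=35≡9 → J
A(0): 0+18=18 → S
U(20): 20+18=38≡12 → M
R(17): 17+18=35≡9 → J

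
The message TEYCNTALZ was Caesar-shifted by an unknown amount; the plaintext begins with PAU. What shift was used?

4

From the crib: T(19)−P(15)=4, so the shift is 4.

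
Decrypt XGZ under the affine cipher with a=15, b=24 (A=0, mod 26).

TEH

The inverse of 15 mod 26 is 7, since 15·7=105≡1. Apply D(y)=7·(y−24) mod 26:
X(23): 7·(23−24)=-7≡19 → T
G(6): 7·(6−24)=-126≡4 → E
Z(25): 7·(25−24)=7 → H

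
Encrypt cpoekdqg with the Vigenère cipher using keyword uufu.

wjtyexva

Repeat the key across the message: uufuuufu
c(2)+u(20): 22 → w
p(15)+u(20): 35≡9 → j
o(14)+f(5): 19 → t
e(4)+u(20): 24 → y
k(10)+u(20): 30≡4 → e
d(3)+u(20): 23 → x
q(16)+f(5): 21 → v
g(6)+u(20): 26≡0 → a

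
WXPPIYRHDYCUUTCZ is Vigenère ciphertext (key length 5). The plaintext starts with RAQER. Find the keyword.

Subtract each crib letter from the matching ciphertext letter (mod 26):
W(22)−R(17)=5 → F
X(23)−A(0)=23 → X
P(15)−Q(16)=-1≡25 → Z
P(15)−E(4)=11 → L
I(8)−R(17)=-9≡17 → R

FXZLR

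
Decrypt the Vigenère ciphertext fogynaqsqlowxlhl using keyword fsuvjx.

awmdedlawqfzstnq

Repeat the key across the ciphertext: fsuvjxfsuvjxfsuv
f(5)−f(5): 0 → a
o(14)−s(18): -4≡22 → w
g(6)−u(20): -14≡12 → m
y(24)−v(21): 3 → d
n(13)−j(9): 4 → e
a(0)−x(23): -23≡3 → d
q(16)−f(5): 11 → l
s(18)−s(18): 0 → a
q(16)−u(20): -4≡22 → w
l(11)−v(21): -10≡16 → q
o(14)−j(9): 5 → f
w(22)−x(23): -1≡25 → z
x(23)−f(5): 18 → s
l(11)−s(18): -7≡19 → t
h(7)−u(20): -13≡13 → n
l(11)−v(21): -10≡16 → q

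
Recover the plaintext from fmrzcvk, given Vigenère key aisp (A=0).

fezkcns

Repeat the key across the ciphertext: aispais
f(5)−a(0): 5 → f
m(12)−i(8): 4 → e
r(17)−s(18): -1≡25 → z
z(25)−p(15): 10 → k
c(2)−a(0): 2 → c
v(21)−i(8): 13 → n
k(10)−s(18): -8≡18 → s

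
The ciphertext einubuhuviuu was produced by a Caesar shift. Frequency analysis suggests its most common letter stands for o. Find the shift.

The most frequent ciphertext letter is u (appears 5 times).
u is position 20; o is position 14.
Shift = 6.

6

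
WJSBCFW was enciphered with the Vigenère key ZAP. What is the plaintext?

Repeat the key across the ciphertext: ZAPZAPZ
W(22)−Z(25): -3≡23 → X
J(9)−A(0): 9 → J
S(18)−P(15): 3 → D
B(1)−Z(25): -24≡2 → C
C(2)−A(0): 2 → C
F(5)−P(15): -10≡16 → Q
W(22)−Z(25): -3≡23 → X

XJDCCQX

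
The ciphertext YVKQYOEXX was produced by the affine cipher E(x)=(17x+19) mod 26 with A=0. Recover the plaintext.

LUBJLPTOO

The inverse of 17 mod 26 is 23, since 17·23=391≡1. Apply D(y)=23·(y−19) mod 26:
Y(24): 23·(24−19)=115≡11 → L
V(21): 23·(21−19)=46≡20 → U
K(10): 23·(10−19)=-207≡1 → B
Q(16): 23·(16−19)=-69≡9 → J
Y(24): 23·(24−19)=115≡11 → L
O(14): 23·(14−19)=-115≡15 → P
E(4): 23·(4−19)=-345≡19 → T
X(23): 23·(23−19)=92≡14 → O
X(23): 23·(23−19)=92≡14 → O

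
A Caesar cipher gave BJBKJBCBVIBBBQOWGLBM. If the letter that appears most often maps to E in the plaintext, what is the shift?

23

The most frequent ciphertext letter is B (appears 8 times).
B is position 1; E is position 4.
Shift = -3≡23.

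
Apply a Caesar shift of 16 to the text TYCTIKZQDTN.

T(19): 19+16=35≡9 → J
Y(24): 24+16=40≡14 → O
C(2): 2+16=18 → S
T(19): 19+16=35≡9 → J
I(8): 8+16=24 → Y
K(10): 10+16=26≡0 → A
Z(25): 25+16=41≡15 → P
Q(16): 16+16=32≡6 → G
D(3): 3+16=19 → T
T(19): 19+16=35≡9 → J
N(13): 13+16=29≡3 → D

JOSJYAPGTJD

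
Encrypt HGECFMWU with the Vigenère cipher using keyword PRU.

Repeat the key across the message: PRUPRUPR
H(7)+P(15): 22 → W
G(6)+R(17): 23 → X
E(4)+U(20): 24 → Y
C(2)+P(15): 17 → R
F(5)+R(17): 22 → W
M(12)+U(20): 32≡6 → G
W(22)+P(15): 37≡11 → L
U(20)+R(17): 37≡11 → L

WXYRWGLL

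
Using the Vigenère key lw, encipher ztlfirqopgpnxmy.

kpwbtnbkacajiij

Repeat the key across the message: lwlwlwlwlwlwlwl
z(25)+l(11): 36≡10 → k
t(19)+w(22): 41≡15 → p
l(11)+l(11): 22 → w
f(5)+w(22): 27≡1 → b
i(8)+l(11): 19 → t
r(17)+w(22): 39≡13 → n
q(16)+l(11): 27≡1 → b
o(14)+w(22): 36≡10 → k
p(15)+l(11): 26≡0 → a
g(6)+w(22): 28≡2 → c
p(15)+l(11): 26≡0 → a
n(13)+w(22): 35≡9 → j
x(23)+l(11): 34≡8 → i
m(12)+w(22): 34≡8 → i
y(24)+l(11): 35≡9 → j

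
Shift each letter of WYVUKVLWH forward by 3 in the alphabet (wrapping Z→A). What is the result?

ZBYXNYOZK

W(22): 22+3=25 → Z
Y(24): 24+3=27≡1 → B
V(21): 21+3=24 → Y
U(20): 20+3=23 → X
K(10): 10+3=13 → N
V(21): 21+3=24 → Y
L(11): 11+3=14 → O
W(22): 22+3=25 → Z
H(7): 7+3=10 → K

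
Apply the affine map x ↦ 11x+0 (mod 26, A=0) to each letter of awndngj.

ainhnov

a(0): 11·0+0=0 → a
w(22): 11·22+0=242≡8 → i
n(13): 11·13+0=143≡13 → n
d(3): 11·3+0=33≡7 → h
n(13): 11·13+0=143≡13 → n
g(6): 11·6+0=66≡14 → o
j(9): 11·9+0=99≡21 → v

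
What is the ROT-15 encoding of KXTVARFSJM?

K(10): 10+15=25 → Z
X(23): 23+15=38≡12 → M
T(19): 19+15=34≡8 → I
V(21): 21+15=36≡10 → K
A(0): 0+15=15 → P
R(17): 17+15=32≡6 → G
F(5): 5+15=20 → U
S(18): 18+15=33≡7 → H
J(9): 9+15=24 → Y
M(12): 12+15=27≡1 → B

ZMIKPGUHYB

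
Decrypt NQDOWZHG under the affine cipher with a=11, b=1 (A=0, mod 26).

UZMNJOKR

The inverse of 11 mod 26 is 19, since 11·19=209≡1. Apply D(y)=19·(y−1) mod 26:
N(13): 19·(13−1)=228≡20 → U
Q(16): 19·(16−1)=285≡25 → Z
D(3): 19·(3−1)=38≡12 → M
O(14): 19·(14−1)=247≡13 → N
W(22): 19·(22−1)=399≡9 → J
Z(25): 19·(25−1)=456≡14 → O
H(7): 19·(7−1)=114≡10 → K
G(6): 19·(6−1)=95≡17 → R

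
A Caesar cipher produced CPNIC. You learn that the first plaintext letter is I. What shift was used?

20

From the crib: C(2)−I(8)=-6≡20, so the shift is 20.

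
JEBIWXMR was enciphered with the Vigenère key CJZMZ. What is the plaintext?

HVCWXVDS

Repeat the key across the ciphertext: CJZMZCJZ
J(9)−C(2): 7 → H
E(4)−J(9): -5≡21 → V
B(1)−Z(25): -24≡2 → C
I(8)−M(12): -4≡22 → W
W(22)−Z(25): -3≡23 → X
X(23)−C(2): 21 → V
M(12)−J(9): 3 → D
R(17)−Z(25): -8≡18 → S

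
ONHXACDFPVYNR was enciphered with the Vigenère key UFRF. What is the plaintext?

UIQSGXMAVQHIX

Repeat the key across the ciphertext: UFRFUFRFUFRFU
O(14)−U(20): -6≡20 → U
N(13)−F(5): 8 → I
H(7)−R(17): -10≡16 → Q
X(23)−F(5): 18 → S
A(0)−U(20): -20≡6 → G
C(2)−F(5): -3≡23 → X
D(3)−R(17): -14≡12 → M
F(5)−F(5): 0 → A
P(15)−U(20): -5≡21 → V
V(21)−F(5): 16 → Q
Y(24)−R(17): 7 → H
N(13)−F(5): 8 → I
R(17)−U(20): -3≡23 → X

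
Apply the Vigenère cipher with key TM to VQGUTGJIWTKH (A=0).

OCZGMSCUPFDT

Repeat the key across the message: TMTMTMTMTMTM
V(21)+T(19): 40≡14 → O
Q(16)+M(12): 28≡2 → C
G(6)+T(19): 25 → Z
U(20)+M(12): 32≡6 → G
T(19)+T(19): 38≡12 → M
G(6)+M(12): 18 → S
J(9)+T(19): 28≡2 → C
I(8)+M(12): 20 → U
W(22)+T(19): 41≡15 → P
T(19)+M(12): 31≡5 → F
K(10)+T(19): 29≡3 → D
H(7)+M(12): 19 → T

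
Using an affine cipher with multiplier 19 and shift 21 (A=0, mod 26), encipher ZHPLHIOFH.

CYUWYRBMY

Z(25): 19·25+21=496≡2 → C
H(7): 19·7+21=154≡24 → Y
P(15): 19·15+21=306≡20 → U
L(11): 19·11+21=230≡22 → W
H(7): 19·7+21=154≡24 → Y
I(8): 19·8+21=173≡17 → R
O(14): 19·14+21=287≡1 → B
F(5): 19·5+21=116≡12 → M
H(7): 19·7+21=154≡24 → Y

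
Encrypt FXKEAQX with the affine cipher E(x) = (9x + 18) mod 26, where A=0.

F(5): 9·5+18=63≡11 → L
X(23): 9·23+18=225≡17 → R
K(10): 9·10+18=108≡4 → E
E(4): 9·4+18=54≡2 → C
A(0): 9·0+18=18 → S
Q(16): 9·16+18=162≡6 → G
X(23): 9·23+18=225≡17 → R

LRECSGR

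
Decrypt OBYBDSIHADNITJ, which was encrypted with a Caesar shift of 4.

O(14): 14−4=10 → K
B(1): 1−4=-3≡23 → X
Y(24): 24−4=20 → U
B(1): 1−4=-3≡23 → X
D(3): 3−4=-1≡25 → Z
S(18): 18−4=14 → O
I(8): 8−4=4 → E
H(7): 7−4=3 → D
A(0): 0−4=-4≡22 → W
D(3): 3−4=-1≡25 → Z
N(13): 13−4=9 → J
I(8): 8−4=4 → E
T(19): 19−4=15 → P
J(9): 9−4=5 → F

KXUXZOEDWZJEPF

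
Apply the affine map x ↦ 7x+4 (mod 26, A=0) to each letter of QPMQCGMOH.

MFKMSUKYB

Q(16): 7·16+4=116≡12 → M
P(15): 7·15+4=109≡5 → F
M(12): 7·12+4=88≡10 → K
Q(16): 7·16+4=116≡12 → M
C(2): 7·2+4=18 → S
G(6): 7·6+4=46≡20 → U
M(12): 7·12+4=88≡10 → K
O(14): 7·14+4=102≡24 → Y
H(7): 7·7+4=53≡1 → B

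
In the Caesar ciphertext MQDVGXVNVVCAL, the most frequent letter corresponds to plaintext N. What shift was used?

8

The most frequent ciphertext letter is V (appears 4 times).
V is position 21; N is position 13.
Shift = 8.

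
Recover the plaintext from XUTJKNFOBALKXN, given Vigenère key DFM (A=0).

UPHGFBCJPXGYUI

Repeat the key across the ciphertext: DFMDFMDFMDFMDF
X(23)−D(3): 20 → U
U(20)−F(5): 15 → P
T(19)−M(12): 7 → H
J(9)−D(3): 6 → G
K(10)−F(5): 5 → F
N(13)−M(12): 1 → B
F(5)−D(3): 2 → C
O(14)−F(5): 9 → J
B(1)−M(12): -11≡15 → P
A(0)−D(3): -3≡23 → X
L(11)−F(5): 6 → G
K(10)−M(12): -2≡24 → Y
X(23)−D(3): 20 → U
N(13)−F(5): 8 → I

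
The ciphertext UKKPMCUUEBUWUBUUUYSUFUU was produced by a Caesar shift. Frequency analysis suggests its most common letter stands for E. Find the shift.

The most frequent ciphertext letter is U (appears 11 times).
U is position 20; E is position 4.
Shift = 16.

16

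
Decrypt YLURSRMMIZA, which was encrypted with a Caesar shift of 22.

Y(24): 24−22=2 → C
L(11): 11−22=-11≡15 → P
U(20): 20−22=-2≡24 → Y
R(17): 17−22=-5≡21 → V
S(18): 18−22=-4≡22 → W
R(17): 17−22=-5≡21 → V
M(12): 12−22=-10≡16 → Q
M(12): 12−22=-10≡16 → Q
I(8): 8−22=-14≡12 → M
Z(25): 25−22=3 → D
A(0): 0−22=-22≡4 → E

CPYVWVQQMDE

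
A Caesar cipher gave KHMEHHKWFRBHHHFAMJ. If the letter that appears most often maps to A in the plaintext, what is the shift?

7

The most frequent ciphertext letter is H (appears 6 times).
H is position 7; A is position 0.
Shift = 7.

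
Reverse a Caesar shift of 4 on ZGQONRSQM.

Z(25): 25−4=21 → V
G(6): 6−4=2 → C
Q(16): 16−4=12 → M
O(14): 14−4=10 → K
N(13): 13−4=9 → J
R(17): 17−4=13 → N
S(18): 18−4=14 → O
Q(16): 16−4=12 → M
M(12): 12−4=8 → I

VCMKJNOMI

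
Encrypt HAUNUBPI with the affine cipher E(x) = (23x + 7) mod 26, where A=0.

MHZUZEOJ

H(7): 23·7+7=168≡12 → M
A(0): 23·0+7=7 → H
U(20): 23·20+7=467≡25 → Z
N(13): 23·13+7=306≡20 → U
U(20): 23·20+7=467≡25 → Z
B(1): 23·1+7=30≡4 → E
P(15): 23·15+7=352≡14 → O
I(8): 23·8+7=191≡9 → J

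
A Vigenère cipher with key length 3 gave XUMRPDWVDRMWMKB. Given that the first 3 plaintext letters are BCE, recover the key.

Subtract each crib letter from the matching ciphertext letter (mod 26):
X(23)−B(1)=22 → W
U(20)−C(2)=18 → S
M(12)−E(4)=8 → I

WSI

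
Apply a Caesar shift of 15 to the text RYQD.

GNFS

R(17): 17+15=32≡6 → G
Y(24): 24+15=39≡13 → N
Q(16): 16+15=31≡5 → F
D(3): 3+15=18 → S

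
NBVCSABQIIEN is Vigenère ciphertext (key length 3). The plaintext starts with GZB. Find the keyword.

HCU

Subtract each crib letter from the matching ciphertext letter (mod 26):
N(13)−G(6)=7 → H
B(1)−Z(25)=-24≡2 → C
V(21)−B(1)=20 → U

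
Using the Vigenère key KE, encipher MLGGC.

Repeat the key across the message: KEKEK
M(12)+K(10): 22 → W
L(11)+E(4): 15 → P
G(6)+K(10): 16 → Q
G(6)+E(4): 10 → K
C(2)+K(10): 12 → M

WPQKM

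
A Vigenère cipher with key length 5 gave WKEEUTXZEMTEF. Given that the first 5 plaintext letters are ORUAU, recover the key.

Subtract each crib letter from the matching ciphertext letter (mod 26):
W(22)−O(14)=8 → I
K(10)−R(17)=-7≡19 → T
E(4)−U(20)=-16≡10 → K
E(4)−A(0)=4 → E
U(20)−U(20)=0 → A

ITKEA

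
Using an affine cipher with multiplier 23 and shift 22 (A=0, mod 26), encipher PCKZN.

DQSZJ

P(15): 23·15+22=367≡3 → D
C(2): 23·2+22=68≡16 → Q
K(10): 23·10+22=252≡18 → S
Z(25): 23·25+22=597≡25 → Z
N(13): 23·13+22=321≡9 → J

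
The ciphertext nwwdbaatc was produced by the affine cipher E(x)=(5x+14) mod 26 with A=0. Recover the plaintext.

The inverse of 5 mod 26 is 21, since 5·21=105≡1. Apply D(y)=21·(y−14) mod 26:
n(13): 21·(13−14)=-21≡5 → f
w(22): 21·(22−14)=168≡12 → m
w(22): 21·(22−14)=168≡12 → m
d(3): 21·(3−14)=-231≡3 → d
b(1): 21·(1−14)=-273≡13 → n
a(0): 21·(0−14)=-294≡18 → s
a(0): 21·(0−14)=-294≡18 → s
t(19): 21·(19−14)=105≡1 → b
c(2): 21·(2−14)=-252≡8 → i

fmmdnssbi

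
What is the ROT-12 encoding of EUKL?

QGWX

E(4): 4+12=16 → Q
U(20): 20+12=32≡6 → G
K(10): 10+12=22 → W
L(11): 11+12=23 → X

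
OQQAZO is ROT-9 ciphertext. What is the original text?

FHHRQF

O(14): 14−9=5 → F
Q(16): 16−9=7 → H
Q(16): 16−9=7 → H
A(0): 0−9=-9≡17 → R
Z(25): 25−9=16 → Q
O(14): 14−9=5 → F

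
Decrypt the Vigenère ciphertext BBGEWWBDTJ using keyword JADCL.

Repeat the key across the ciphertext: JADCLJADCL
B(1)−J(9): -8≡18 → S
B(1)−A(0): 1 → B
G(6)−D(3): 3 → D
E(4)−C(2): 2 → C
W(22)−L(11): 11 → L
W(22)−J(9): 13 → N
B(1)−A(0): 1 → B
D(3)−D(3): 0 → A
T(19)−C(2): 17 → R
J(9)−L(11): -2≡24 → Y

SBDCLNBARY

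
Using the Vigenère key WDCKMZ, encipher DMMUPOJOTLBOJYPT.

ZPOEBNFRVVNNFBRD

Repeat the key across the message: WDCKMZWDCKMZWDCK
D(3)+W(22): 25 → Z
M(12)+D(3): 15 → P
M(12)+C(2): 14 → O
U(20)+K(10): 30≡4 → E
P(15)+M(12): 27≡1 → B
O(14)+Z(25): 39≡13 → N
J(9)+W(22): 31≡5 → F
O(14)+D(3): 17 → R
T(19)+C(2): 21 → V
L(11)+K(10): 21 → V
B(1)+M(12): 13 → N
O(14)+Z(25): 39≡13 → N
J(9)+W(22): 31≡5 → F
Y(24)+D(3): 27≡1 → B
P(15)+C(2): 17 → R
T(19)+K(10): 29≡3 → D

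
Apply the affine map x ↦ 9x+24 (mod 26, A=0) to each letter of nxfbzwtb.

n(13): 9·13+24=141≡11 → l
x(23): 9·23+24=231≡23 → x
f(5): 9·5+24=69≡17 → r
b(1): 9·1+24=33≡7 → h
z(25): 9·25+24=249≡15 → p
w(22): 9·22+24=222≡14 → o
t(19): 9·19+24=195≡13 → n
b(1): 9·1+24=33≡7 → h

lxrhponh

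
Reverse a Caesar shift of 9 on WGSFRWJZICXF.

NXJWINAQZTOW

W(22): 22−9=13 → N
G(6): 6−9=-3≡23 → X
S(18): 18−9=9 → J
F(5): 5−9=-4≡22 → W
R(17): 17−9=8 → I
W(22): 22−9=13 → N
J(9): 9−9=0 → A
Z(25): 25−9=16 → Q
I(8): 8−9=-1≡25 → Z
C(2): 2−9=-7≡19 → T
X(23): 23−9=14 → O
F(5): 5−9=-4≡22 → W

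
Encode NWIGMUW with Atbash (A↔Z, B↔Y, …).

MDRTNFD

N(13) → M(12)
W(22) → D(3)
I(8) → R(17)
G(6) → T(19)
M(12) → N(13)
U(20) → F(5)
W(22) → D(3)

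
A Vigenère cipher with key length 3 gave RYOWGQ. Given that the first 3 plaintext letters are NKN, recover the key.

Subtract each crib letter from the matching ciphertext letter (mod 26):
R(17)−N(13)=4 → E
Y(24)−K(10)=14 → O
O(14)−N(13)=1 → B

EOB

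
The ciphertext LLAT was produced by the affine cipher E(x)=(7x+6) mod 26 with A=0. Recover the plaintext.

The inverse of 7 mod 26 is 15, since 7·15=105≡1. Apply D(y)=15·(y−6) mod 26:
L(11): 15·(11−6)=75≡23 → X
L(11): 15·(11−6)=75≡23 → X
A(0): 15·(0−6)=-90≡14 → O
T(19): 15·(19−6)=195≡13 → N

XXON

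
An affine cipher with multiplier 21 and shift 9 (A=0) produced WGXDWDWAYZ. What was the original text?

The inverse of 21 mod 26 is 5, since 21·5=105≡1. Apply D(y)=5·(y−9) mod 26:
W(22): 5·(22−9)=65≡13 → N
G(6): 5·(6−9)=-15≡11 → L
X(23): 5·(23−9)=70≡18 → S
D(3): 5·(3−9)=-30≡22 → W
W(22): 5·(22−9)=65≡13 → N
D(3): 5·(3−9)=-30≡22 → W
W(22): 5·(22−9)=65≡13 → N
A(0): 5·(0−9)=-45≡7 → H
Y(24): 5·(24−9)=75≡23 → X
Z(25): 5·(25−9)=80≡2 → C

NLSWNWNHXC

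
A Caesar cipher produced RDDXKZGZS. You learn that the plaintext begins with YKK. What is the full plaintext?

From the crib: R(17)−Y(24)=-7≡19, so the shift is 19.
Subtract 19 from each ciphertext letter:
R(17): 17−19=-2≡24 → Y
D(3): 3−19=-16≡10 → K
D(3): 3−19=-16≡10 → K
X(23): 23−19=4 → E
K(10): 10−19=-9≡17 → R
Z(25): 25−19=6 → G
G(6): 6−19=-13≡13 → N
Z(25): 25−19=6 → G
S(18): 18−19=-1≡25 → Z

YKKERGNGZ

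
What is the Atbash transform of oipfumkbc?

lrkufnpyx

o(14) → l(11)
i(8) → r(17)
p(15) → k(10)
f(5) → u(20)
u(20) → f(5)
m(12) → n(13)
k(10) → p(15)
b(1) → y(24)
c(2) → x(23)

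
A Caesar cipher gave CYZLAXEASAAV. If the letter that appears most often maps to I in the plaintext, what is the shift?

The most frequent ciphertext letter is A (appears 4 times).
A is position 0; I is position 8.
Shift = -8≡18.

18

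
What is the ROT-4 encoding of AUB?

A(0): 0+4=4 → E
U(20): 20+4=24 → Y
B(1): 1+4=5 → F

EYF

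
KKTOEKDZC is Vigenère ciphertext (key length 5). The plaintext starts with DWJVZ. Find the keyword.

Subtract each crib letter from the matching ciphertext letter (mod 26):
K(10)−D(3)=7 → H
K(10)−W(22)=-12≡14 → O
T(19)−J(9)=10 → K
O(14)−V(21)=-7≡19 → T
E(4)−Z(25)=-21≡5 → F

HOKTF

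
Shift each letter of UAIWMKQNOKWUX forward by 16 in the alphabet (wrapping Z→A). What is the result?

KQYMCAGDEAMKN

U(20): 20+16=36≡10 → K
A(0): 0+16=16 → Q
I(8): 8+16=24 → Y
W(22): 22+16=38≡12 → M
M(12): 12+16=28≡2 → C
K(10): 10+16=26≡0 → A
Q(16): 16+16=32≡6 → G
N(13): 13+16=29≡3 → D
O(14): 14+16=30≡4 → E
K(10): 10+16=26≡0 → A
W(22): 22+16=38≡12 → M
U(20): 20+16=36≡10 → K
X(23): 23+16=39≡13 → N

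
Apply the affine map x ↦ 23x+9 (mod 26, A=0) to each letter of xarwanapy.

sjkvjwjqp

x(23): 23·23+9=538≡18 → s
a(0): 23·0+9=9 → j
r(17): 23·17+9=400≡10 → k
w(22): 23·22+9=515≡21 → v
a(0): 23·0+9=9 → j
n(13): 23·13+9=308≡22 → w
a(0): 23·0+9=9 → j
p(15): 23·15+9=354≡16 → q
y(24): 23·24+9=561≡15 → p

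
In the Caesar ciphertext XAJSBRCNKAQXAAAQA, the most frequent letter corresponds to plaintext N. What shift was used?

13

The most frequent ciphertext letter is A (appears 6 times).
A is position 0; N is position 13.
Shift = -13≡13.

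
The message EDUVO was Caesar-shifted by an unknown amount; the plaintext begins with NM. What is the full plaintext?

NMDEX

From the crib: E(4)−N(13)=-9≡17, so the shift is 17.
Subtract 17 from each ciphertext letter:
E(4): 4−17=-13≡13 → N
D(3): 3−17=-14≡12 → M
U(20): 20−17=3 → D
V(21): 21−17=4 → E
O(14): 14−17=-3≡23 → X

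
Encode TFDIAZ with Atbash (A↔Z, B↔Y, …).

T(19) → G(6)
F(5) → U(20)
D(3) → W(22)
I(8) → R(17)
A(0) → Z(25)
Z(25) → A(0)

GUWRZA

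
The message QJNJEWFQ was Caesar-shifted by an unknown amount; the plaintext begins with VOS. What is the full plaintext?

From the crib: Q(16)−V(21)=-5≡21, so the shift is 21.
Subtract 21 from each ciphertext letter:
Q(16): 16−21=-5≡21 → V
J(9): 9−21=-12≡14 → O
N(13): 13−21=-8≡18 → S
J(9): 9−21=-12≡14 → O
E(4): 4−21=-17≡9 → J
W(22): 22−21=1 → B
F(5): 5−21=-16≡10 → K
Q(16): 16−21=-5≡21 → V

VOSOJBKV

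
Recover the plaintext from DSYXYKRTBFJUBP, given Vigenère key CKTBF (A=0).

Repeat the key across the ciphertext: CKTBFCKTBFCKTB
D(3)−C(2): 1 → B
S(18)−K(10): 8 → I
Y(24)−T(19): 5 → F
X(23)−B(1): 22 → W
Y(24)−F(5): 19 → T
K(10)−C(2): 8 → I
R(17)−K(10): 7 → H
T(19)−T(19): 0 → A
B(1)−B(1): 0 → A
F(5)−F(5): 0 → A
J(9)−C(2): 7 → H
U(20)−K(10): 10 → K
B(1)−T(19): -18≡8 → I
P(15)−B(1): 14 → O

BIFWTIHAAAHKIO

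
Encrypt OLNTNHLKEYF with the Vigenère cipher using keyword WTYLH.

Repeat the key across the message: WTYLHWTYLHW
O(14)+W(22): 36≡10 → K
L(11)+T(19): 30≡4 → E
N(13)+Y(24): 37≡11 → L
T(19)+L(11): 30≡4 → E
N(13)+H(7): 20 → U
H(7)+W(22): 29≡3 → D
L(11)+T(19): 30≡4 → E
K(10)+Y(24): 34≡8 → I
E(4)+L(11): 15 → P
Y(24)+H(7): 31≡5 → F
F(5)+W(22): 27≡1 → B

KELEUDEIPFB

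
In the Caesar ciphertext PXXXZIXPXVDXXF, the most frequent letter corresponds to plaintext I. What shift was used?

The most frequent ciphertext letter is X (appears 7 times).
X is position 23; I is position 8.
Shift = 15.

15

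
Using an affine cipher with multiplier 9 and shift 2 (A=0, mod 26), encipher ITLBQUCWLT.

WRXLQAUSXR

I(8): 9·8+2=74≡22 → W
T(19): 9·19+2=173≡17 → R
L(11): 9·11+2=101≡23 → X
B(1): 9·1+2=11 → L
Q(16): 9·16+2=146≡16 → Q
U(20): 9·20+2=182≡0 → A
C(2): 9·2+2=20 → U
W(22): 9·22+2=200≡18 → S
L(11): 9·11+2=101≡23 → X
T(19): 9·19+2=173≡17 → R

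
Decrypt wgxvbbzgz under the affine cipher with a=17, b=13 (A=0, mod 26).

zvwckkqvq

The inverse of 17 mod 26 is 23, since 17·23=391≡1. Apply D(y)=23·(y−13) mod 26:
w(22): 23·(22−13)=207≡25 → z
g(6): 23·(6−13)=-161≡21 → v
x(23): 23·(23−13)=230≡22 → w
v(21): 23·(21−13)=184≡2 → c
b(1): 23·(1−13)=-276≡10 → k
b(1): 23·(1−13)=-276≡10 → k
z(25): 23·(25−13)=276≡16 → q
g(6): 23·(6−13)=-161≡21 → v
z(25): 23·(25−13)=276≡16 → q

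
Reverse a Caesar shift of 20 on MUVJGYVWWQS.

SABPMEBCCWY

M(12): 12−20=-8≡18 → S
U(20): 20−20=0 → A
V(21): 21−20=1 → B
J(9): 9−20=-11≡15 → P
G(6): 6−20=-14≡12 → M
Y(24): 24−20=4 → E
V(21): 21−20=1 → B
W(22): 22−20=2 → C
W(22): 22−20=2 → C
Q(16): 16−20=-4≡22 → W
S(18): 18−20=-2≡24 → Y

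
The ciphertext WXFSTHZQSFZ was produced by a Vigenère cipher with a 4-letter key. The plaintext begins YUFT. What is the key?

Subtract each crib letter from the matching ciphertext letter (mod 26):
W(22)−Y(24)=-2≡24 → Y
X(23)−U(20)=3 → D
F(5)−F(5)=0 → A
S(18)−T(19)=-1≡25 → Z

YDAZ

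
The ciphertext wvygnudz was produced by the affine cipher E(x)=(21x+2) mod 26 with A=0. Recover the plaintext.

The inverse of 21 mod 26 is 5, since 21·5=105≡1. Apply D(y)=5·(y−2) mod 26:
w(22): 5·(22−2)=100≡22 → w
v(21): 5·(21−2)=95≡17 → r
y(24): 5·(24−2)=110≡6 → g
g(6): 5·(6−2)=20 → u
n(13): 5·(13−2)=55≡3 → d
u(20): 5·(20−2)=90≡12 → m
d(3): 5·(3−2)=5 → f
z(25): 5·(25−2)=115≡11 → l

wrgudmfl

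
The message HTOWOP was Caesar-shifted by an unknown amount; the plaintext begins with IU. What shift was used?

25

From the crib: H(7)−I(8)=-1≡25, so the shift is 25.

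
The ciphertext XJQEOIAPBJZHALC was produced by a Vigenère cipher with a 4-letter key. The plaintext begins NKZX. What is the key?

Subtract each crib letter from the matching ciphertext letter (mod 26):
X(23)−N(13)=10 → K
J(9)−K(10)=-1≡25 → Z
Q(16)−Z(25)=-9≡17 → R
E(4)−X(23)=-19≡7 → H

KZRH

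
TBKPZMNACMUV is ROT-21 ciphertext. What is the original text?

YGPUERSFHRZA

T(19): 19−21=-2≡24 → Y
B(1): 1−21=-20≡6 → G
K(10): 10−21=-11≡15 → P
P(15): 15−21=-6≡20 → U
Z(25): 25−21=4 → E
M(12): 12−21=-9≡17 → R
N(13): 13−21=-8≡18 → S
A(0): 0−21=-21≡5 → F
C(2): 2−21=-19≡7 → H
M(12): 12−21=-9≡17 → R
U(20): 20−21=-1≡25 → Z
V(21): 21−21=0 → A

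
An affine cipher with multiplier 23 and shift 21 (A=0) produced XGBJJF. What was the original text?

IFYEEO

The inverse of 23 mod 26 is 17, since 23·17=391≡1. Apply D(y)=17·(y−21) mod 26:
X(23): 17·(23−21)=34≡8 → I
G(6): 17·(6−21)=-255≡5 → F
B(1): 17·(1−21)=-340≡24 → Y
J(9): 17·(9−21)=-204≡4 → E
J(9): 17·(9−21)=-204≡4 → E
F(5): 17·(5−21)=-272≡14 → O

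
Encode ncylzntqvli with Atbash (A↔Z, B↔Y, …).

n(13) → m(12)
c(2) → x(23)
y(24) → b(1)
l(11) → o(14)
z(25) → a(0)
n(13) → m(12)
t(19) → g(6)
q(16) → j(9)
v(21) → e(4)
l(11) → o(14)
i(8) → r(17)

mxboamgjeor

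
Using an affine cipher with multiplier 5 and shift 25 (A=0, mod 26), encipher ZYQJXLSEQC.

Z(25): 5·25+25=150≡20 → U
Y(24): 5·24+25=145≡15 → P
Q(16): 5·16+25=105≡1 → B
J(9): 5·9+25=70≡18 → S
X(23): 5·23+25=140≡10 → K
L(11): 5·11+25=80≡2 → C
S(18): 5·18+25=115≡11 → L
E(4): 5·4+25=45≡19 → T
Q(16): 5·16+25=105≡1 → B
C(2): 5·2+25=35≡9 → J

UPBSKCLTBJ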